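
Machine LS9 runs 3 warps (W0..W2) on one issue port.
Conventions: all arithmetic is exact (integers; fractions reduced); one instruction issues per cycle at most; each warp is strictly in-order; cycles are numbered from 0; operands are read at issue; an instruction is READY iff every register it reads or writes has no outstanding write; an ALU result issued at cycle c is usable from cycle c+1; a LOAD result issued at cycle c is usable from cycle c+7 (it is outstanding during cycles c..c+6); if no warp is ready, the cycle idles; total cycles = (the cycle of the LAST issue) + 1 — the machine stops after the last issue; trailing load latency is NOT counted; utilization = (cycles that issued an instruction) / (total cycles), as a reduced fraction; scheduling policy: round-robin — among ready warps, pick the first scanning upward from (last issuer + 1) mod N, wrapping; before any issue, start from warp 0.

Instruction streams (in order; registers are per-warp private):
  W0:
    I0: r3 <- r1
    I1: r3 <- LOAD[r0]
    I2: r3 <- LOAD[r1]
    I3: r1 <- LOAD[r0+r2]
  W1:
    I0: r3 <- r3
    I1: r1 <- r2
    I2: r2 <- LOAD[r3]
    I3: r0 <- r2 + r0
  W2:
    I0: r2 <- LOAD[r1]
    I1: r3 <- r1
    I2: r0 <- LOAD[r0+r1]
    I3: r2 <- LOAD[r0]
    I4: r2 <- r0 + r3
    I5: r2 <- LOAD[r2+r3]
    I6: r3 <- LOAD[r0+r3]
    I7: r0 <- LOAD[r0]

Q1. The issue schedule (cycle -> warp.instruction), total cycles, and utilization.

cycle 0: W0.I0
cycle 1: W1.I0
cycle 2: W2.I0
cycle 3: W0.I1
cycle 4: W1.I1
cycle 5: W2.I1
cycle 6: W1.I2
cycle 7: W2.I2
cycle 8: idle
cycle 9: idle
cycle 10: W0.I2
cycle 11: W0.I3
cycle 12: idle
cycle 13: W1.I3
cycle 14: W2.I3
cycle 15: idle
cycle 16: idle
cycle 17: idle
cycle 18: idle
cycle 19: idle
cycle 20: idle
cycle 21: W2.I4
cycle 22: W2.I5
cycle 23: W2.I6
cycle 24: W2.I7

Answer: 25 cycles, utilization 16/25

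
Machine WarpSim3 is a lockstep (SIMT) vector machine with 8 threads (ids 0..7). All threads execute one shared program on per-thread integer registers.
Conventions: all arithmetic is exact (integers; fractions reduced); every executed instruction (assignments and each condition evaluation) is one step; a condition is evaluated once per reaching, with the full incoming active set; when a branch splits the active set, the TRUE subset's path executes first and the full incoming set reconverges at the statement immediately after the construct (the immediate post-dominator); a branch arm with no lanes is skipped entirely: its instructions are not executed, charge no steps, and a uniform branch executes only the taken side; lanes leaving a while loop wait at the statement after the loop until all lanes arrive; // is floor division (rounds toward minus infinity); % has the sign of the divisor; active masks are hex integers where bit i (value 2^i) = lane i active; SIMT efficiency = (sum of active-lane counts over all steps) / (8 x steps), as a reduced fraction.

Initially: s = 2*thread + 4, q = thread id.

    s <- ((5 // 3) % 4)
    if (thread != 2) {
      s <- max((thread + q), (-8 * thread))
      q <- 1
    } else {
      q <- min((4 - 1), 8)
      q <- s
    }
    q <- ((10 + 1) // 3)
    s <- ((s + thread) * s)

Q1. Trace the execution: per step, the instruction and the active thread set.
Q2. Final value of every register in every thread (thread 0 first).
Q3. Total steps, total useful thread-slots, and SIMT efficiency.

step 0: s <- ((5 // 3) % 4)          0xff
step 1: eval (thread != 2)           0xff
step 2: s <- max((thread + q), (-8 * thread)) 0xfb
step 3: q <- 1                       0xfb
step 4: q <- min((4 - 1), 8)         0x04
step 5: q <- s                       0x04
step 6: q <- ((10 + 1) // 3)         0xff
step 7: s <- ((s + thread) * s)      0xff

Answer: 8 steps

s: 0,6,3,54,96,150,216,294
q: 3,3,3,3,3,3,3,3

steps = 8; useful = 48; efficiency = 48/64 = 3/4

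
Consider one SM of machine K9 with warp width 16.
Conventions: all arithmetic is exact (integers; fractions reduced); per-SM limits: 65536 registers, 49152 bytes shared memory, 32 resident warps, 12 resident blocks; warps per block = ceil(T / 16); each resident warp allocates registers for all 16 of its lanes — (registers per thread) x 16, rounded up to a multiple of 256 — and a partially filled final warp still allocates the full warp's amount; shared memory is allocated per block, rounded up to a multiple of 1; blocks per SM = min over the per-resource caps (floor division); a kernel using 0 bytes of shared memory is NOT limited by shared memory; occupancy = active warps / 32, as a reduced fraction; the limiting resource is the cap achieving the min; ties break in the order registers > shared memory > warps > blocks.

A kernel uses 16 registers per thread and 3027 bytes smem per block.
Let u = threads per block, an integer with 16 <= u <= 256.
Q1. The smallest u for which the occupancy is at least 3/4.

Answer: u = 17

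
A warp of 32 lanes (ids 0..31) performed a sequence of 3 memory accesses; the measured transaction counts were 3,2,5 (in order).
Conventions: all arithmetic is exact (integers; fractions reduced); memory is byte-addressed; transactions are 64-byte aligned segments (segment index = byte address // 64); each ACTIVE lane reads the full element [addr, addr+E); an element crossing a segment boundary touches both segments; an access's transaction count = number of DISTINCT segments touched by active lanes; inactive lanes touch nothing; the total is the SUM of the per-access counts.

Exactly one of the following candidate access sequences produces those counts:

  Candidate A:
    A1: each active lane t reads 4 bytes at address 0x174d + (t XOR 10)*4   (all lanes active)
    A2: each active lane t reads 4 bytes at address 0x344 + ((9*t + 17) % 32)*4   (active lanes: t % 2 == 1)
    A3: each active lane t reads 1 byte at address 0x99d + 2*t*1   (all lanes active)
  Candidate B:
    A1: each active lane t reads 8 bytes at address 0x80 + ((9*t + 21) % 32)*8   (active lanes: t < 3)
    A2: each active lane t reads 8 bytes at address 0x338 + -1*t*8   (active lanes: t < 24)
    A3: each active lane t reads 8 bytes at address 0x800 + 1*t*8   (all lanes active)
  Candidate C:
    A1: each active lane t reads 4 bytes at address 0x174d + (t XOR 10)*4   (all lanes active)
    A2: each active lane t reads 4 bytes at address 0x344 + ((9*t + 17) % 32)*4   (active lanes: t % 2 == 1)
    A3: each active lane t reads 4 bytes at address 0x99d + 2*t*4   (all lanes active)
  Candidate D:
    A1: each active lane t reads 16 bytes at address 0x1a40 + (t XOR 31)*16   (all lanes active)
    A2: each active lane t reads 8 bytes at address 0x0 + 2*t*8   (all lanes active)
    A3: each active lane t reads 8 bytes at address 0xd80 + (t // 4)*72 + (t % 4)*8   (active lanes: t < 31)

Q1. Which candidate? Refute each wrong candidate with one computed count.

A: A3 gives 2 transactions, not 5
B: A2 gives 3 transactions, not 2
D: A1 gives 8 transactions, not 3
C: all counts match (3,2,5)

Answer: C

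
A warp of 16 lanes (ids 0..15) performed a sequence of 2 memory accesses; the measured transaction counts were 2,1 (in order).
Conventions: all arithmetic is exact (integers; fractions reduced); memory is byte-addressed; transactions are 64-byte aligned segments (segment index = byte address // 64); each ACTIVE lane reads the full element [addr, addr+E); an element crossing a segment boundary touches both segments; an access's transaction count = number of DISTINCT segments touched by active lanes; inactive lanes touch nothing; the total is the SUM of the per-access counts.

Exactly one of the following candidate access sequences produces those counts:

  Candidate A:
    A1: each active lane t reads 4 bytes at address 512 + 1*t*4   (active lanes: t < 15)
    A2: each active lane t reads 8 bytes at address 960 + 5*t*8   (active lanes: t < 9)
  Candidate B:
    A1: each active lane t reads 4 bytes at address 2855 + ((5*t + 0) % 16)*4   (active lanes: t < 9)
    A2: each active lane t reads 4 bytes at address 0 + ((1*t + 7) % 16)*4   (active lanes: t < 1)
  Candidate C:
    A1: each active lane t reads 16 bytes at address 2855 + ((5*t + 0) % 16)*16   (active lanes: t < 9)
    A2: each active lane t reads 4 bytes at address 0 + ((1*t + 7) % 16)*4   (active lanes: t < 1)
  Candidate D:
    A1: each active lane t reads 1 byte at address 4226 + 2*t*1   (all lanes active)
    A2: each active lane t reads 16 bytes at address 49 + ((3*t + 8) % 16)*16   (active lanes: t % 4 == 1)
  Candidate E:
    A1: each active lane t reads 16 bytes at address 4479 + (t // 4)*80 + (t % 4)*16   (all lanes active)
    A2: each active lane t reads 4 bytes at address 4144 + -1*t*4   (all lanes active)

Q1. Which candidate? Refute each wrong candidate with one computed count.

A: A1 gives 1 transaction, not 2
C: A1 gives 5 transactions, not 2
D: A1 gives 1 transaction, not 2
E: A1 gives 6 transactions, not 2
B: all counts match (2,1)

Answer: B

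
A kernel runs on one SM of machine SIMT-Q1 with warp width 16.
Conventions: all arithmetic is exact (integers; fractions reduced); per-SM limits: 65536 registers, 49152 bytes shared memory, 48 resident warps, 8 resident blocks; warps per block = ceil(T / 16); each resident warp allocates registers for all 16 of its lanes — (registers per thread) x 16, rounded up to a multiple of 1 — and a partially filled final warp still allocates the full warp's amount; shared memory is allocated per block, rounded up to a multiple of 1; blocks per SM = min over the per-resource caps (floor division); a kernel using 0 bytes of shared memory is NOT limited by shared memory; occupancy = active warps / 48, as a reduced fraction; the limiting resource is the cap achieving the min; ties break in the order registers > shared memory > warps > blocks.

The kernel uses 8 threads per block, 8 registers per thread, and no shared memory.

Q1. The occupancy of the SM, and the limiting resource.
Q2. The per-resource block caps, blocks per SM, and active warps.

Answer: occupancy 1/6, limited by blocks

registers: 512 blocks
shared memory: no limit (kernel uses none)
warps: 48 blocks
blocks: 8 blocks

Answer: 8 blocks, 8 active warps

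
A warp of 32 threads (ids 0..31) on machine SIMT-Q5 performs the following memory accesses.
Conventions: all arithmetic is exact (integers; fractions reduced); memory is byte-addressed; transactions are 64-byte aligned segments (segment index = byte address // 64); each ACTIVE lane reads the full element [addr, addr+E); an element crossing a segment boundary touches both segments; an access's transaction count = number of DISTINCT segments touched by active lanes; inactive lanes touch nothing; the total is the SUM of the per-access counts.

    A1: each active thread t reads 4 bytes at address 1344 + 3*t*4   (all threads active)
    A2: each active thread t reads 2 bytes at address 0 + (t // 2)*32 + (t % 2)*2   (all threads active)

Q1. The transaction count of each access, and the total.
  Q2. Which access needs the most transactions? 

A1: 6 transactions
A2: 8 transactions

Answer: 6,8; total 14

Answer: A2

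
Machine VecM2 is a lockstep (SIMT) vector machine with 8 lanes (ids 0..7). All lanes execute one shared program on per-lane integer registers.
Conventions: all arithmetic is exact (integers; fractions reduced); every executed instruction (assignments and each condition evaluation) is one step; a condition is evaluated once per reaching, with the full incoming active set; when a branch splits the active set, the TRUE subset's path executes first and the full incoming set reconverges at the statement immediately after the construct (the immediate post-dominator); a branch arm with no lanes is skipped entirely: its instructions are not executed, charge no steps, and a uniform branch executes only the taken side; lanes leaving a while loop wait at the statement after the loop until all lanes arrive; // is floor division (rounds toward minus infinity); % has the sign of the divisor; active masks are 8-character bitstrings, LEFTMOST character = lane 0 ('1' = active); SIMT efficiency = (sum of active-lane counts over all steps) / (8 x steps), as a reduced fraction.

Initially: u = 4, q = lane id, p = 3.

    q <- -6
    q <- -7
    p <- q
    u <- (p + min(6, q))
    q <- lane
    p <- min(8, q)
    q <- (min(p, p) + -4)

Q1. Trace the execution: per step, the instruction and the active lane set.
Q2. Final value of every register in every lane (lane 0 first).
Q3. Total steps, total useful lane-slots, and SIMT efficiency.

step 0: q <- -6                      11111111
step 1: q <- -7                      11111111
step 2: p <- q                       11111111
step 3: u <- (p + min(6, q))         11111111
step 4: q <- lane                    11111111
step 5: p <- min(8, q)               11111111
step 6: q <- (min(p, p) + -4)        11111111

Answer: 7 steps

u: -14,-14,-14,-14,-14,-14,-14,-14
q: -4,-3,-2,-1,0,1,2,3
p: 0,1,2,3,4,5,6,7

steps = 7; useful = 56; efficiency = 56/56 = 1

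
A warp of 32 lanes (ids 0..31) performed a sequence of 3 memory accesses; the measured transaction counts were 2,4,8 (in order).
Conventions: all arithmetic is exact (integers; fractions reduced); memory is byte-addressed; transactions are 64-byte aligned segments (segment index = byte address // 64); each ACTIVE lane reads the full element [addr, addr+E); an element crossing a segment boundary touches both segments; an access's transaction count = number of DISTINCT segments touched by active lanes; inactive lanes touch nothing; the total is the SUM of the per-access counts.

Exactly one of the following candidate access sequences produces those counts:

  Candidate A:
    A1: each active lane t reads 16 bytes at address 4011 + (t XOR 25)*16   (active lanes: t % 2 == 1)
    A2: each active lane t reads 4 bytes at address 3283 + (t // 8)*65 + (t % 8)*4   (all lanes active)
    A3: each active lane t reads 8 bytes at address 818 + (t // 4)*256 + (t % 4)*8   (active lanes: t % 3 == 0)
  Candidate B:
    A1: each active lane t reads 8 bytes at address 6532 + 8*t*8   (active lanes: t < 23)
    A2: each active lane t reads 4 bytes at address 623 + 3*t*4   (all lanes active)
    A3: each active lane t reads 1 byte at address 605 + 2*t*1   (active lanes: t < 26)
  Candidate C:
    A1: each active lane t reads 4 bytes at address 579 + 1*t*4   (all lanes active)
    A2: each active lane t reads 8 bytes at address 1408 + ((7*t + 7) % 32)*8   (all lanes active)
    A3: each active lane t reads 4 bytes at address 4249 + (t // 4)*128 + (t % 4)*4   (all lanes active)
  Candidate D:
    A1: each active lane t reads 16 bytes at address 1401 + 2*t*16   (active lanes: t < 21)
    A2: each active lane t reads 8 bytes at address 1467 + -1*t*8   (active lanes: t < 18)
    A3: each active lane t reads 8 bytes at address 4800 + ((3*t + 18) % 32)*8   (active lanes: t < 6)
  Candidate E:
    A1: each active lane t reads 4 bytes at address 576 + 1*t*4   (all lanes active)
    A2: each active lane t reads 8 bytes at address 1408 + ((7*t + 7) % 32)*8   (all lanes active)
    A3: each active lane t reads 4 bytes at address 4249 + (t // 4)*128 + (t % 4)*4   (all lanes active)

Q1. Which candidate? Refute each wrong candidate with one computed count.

A: A1 gives 9 transactions, not 2
B: A1 gives 23 transactions, not 2
C: A1 gives 3 transactions, not 2
D: A1 gives 12 transactions, not 2
E: all counts match (2,4,8)

Answer: E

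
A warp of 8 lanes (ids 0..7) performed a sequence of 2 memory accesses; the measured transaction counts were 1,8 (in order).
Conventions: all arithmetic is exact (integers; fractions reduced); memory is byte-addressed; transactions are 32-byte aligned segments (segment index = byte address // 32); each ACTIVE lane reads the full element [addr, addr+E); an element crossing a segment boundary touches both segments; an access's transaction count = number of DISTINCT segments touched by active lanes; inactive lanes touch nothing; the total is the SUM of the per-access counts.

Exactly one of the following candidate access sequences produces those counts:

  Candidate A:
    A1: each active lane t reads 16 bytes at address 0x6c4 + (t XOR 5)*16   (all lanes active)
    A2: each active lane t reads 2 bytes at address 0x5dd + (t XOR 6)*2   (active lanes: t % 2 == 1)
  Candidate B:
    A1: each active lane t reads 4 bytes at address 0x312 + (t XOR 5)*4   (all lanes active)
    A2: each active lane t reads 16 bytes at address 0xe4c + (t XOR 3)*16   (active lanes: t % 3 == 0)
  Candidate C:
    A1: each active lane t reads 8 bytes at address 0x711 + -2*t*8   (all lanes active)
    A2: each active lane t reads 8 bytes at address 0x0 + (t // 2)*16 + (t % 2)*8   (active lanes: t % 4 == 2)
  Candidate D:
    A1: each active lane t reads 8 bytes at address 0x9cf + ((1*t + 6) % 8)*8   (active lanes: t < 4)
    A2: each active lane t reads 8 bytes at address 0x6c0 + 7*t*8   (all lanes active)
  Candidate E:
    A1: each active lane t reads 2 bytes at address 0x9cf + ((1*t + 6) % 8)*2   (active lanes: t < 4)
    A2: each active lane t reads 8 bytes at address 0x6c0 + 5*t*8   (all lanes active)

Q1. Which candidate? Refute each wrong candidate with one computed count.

A: A1 gives 5 transactions, not 1
B: A1 gives 2 transactions, not 1
C: A1 gives 4 transactions, not 1
D: A1 gives 3 transactions, not 1
E: all counts match (1,8)

Answer: E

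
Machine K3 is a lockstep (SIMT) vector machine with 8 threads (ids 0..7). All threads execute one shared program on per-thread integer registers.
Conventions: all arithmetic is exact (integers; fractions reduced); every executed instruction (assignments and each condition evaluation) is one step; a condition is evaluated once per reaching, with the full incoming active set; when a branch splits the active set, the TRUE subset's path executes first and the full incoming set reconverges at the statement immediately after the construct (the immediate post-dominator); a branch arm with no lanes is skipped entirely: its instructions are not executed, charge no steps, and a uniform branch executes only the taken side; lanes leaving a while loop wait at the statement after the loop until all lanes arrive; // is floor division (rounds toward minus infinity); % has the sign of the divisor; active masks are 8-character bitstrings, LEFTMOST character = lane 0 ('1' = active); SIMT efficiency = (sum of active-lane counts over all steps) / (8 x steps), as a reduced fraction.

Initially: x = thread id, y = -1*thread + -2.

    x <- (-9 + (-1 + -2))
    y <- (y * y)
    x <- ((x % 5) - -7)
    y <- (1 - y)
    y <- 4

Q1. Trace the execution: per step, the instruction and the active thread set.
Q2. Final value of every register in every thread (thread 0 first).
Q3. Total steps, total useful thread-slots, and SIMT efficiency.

step 0: x <- (-9 + (-1 + -2))        11111111
step 1: y <- (y * y)                 11111111
step 2: x <- ((x % 5) - -7)          11111111
step 3: y <- (1 - y)                 11111111
step 4: y <- 4                       11111111

Answer: 5 steps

x: 10,10,10,10,10,10,10,10
y: 4,4,4,4,4,4,4,4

steps = 5; useful = 40; efficiency = 40/40 = 1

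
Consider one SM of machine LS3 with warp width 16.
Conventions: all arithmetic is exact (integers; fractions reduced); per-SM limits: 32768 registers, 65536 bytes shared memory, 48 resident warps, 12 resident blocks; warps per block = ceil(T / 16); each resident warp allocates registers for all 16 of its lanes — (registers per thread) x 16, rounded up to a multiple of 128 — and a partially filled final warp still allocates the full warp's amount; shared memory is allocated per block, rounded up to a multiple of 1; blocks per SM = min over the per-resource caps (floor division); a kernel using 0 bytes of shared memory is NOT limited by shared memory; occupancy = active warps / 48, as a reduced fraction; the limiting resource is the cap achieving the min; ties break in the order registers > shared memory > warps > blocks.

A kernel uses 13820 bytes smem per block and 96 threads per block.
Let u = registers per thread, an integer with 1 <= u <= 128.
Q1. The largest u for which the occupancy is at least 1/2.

Answer: u = 80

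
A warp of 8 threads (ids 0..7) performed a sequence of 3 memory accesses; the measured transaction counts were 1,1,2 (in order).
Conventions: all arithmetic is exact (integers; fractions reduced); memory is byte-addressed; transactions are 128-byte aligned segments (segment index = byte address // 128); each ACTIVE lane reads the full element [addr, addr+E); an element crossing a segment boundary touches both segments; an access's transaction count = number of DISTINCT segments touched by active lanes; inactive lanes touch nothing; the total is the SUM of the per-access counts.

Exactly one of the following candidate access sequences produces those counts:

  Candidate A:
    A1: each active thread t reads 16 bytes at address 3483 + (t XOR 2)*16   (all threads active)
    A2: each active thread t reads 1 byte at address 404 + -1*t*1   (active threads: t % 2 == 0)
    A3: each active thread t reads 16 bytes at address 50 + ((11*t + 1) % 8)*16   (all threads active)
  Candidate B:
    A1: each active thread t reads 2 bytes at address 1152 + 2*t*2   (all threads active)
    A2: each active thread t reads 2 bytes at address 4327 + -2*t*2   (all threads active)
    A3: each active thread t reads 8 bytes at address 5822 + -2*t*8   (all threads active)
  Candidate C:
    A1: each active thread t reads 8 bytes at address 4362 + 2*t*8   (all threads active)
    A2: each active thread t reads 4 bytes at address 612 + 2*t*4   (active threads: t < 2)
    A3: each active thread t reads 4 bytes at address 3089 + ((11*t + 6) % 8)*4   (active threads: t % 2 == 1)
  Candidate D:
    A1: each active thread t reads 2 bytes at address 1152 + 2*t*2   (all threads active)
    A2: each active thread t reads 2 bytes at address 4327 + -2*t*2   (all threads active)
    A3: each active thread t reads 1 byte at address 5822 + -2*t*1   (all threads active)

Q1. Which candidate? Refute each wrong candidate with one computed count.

A: A1 gives 2 transactions, not 1
C: A1 gives 2 transactions, not 1
D: A3 gives 1 transaction, not 2
B: all counts match (1,1,2)

Answer: B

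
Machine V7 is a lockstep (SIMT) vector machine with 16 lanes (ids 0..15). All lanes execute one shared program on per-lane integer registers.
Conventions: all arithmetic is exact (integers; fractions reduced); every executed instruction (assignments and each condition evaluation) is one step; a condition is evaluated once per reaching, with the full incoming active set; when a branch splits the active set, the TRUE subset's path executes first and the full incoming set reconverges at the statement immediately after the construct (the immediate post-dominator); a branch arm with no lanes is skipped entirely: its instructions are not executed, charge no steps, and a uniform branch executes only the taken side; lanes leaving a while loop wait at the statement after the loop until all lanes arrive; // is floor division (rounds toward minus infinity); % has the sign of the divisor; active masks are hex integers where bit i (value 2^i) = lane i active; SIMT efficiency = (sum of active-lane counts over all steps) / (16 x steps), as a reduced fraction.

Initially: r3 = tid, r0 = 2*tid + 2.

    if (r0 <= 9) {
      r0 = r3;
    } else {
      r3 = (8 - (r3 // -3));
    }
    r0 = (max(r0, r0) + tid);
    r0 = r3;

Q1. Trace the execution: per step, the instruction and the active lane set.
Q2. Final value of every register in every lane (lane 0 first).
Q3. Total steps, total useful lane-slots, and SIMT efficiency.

step 0: eval (r0 <= 9)               0xffff
step 1: r0 <- r3                     0x000f
step 2: r3 <- (8 - (r3 // -3))       0xfff0
step 3: r0 <- (max(r0, r0) + tid)    0xffff
step 4: r0 <- r3                     0xffff

Answer: 5 steps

r3: 0,1,2,3,10,10,10,11,11,11,12,12,12,13,13,13
r0: 0,1,2,3,10,10,10,11,11,11,12,12,12,13,13,13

steps = 5; useful = 64; efficiency = 64/80 = 4/5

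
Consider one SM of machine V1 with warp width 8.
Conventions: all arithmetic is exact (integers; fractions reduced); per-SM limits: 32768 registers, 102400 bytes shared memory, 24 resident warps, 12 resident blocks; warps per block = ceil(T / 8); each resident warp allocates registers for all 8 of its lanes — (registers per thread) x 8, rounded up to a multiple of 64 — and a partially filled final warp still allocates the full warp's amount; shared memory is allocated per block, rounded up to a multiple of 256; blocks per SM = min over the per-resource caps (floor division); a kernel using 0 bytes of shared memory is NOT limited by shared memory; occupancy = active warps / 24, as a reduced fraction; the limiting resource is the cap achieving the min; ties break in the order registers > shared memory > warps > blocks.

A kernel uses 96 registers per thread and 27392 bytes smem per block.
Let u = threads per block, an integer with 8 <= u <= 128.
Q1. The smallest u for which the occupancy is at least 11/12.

Answer: u = 57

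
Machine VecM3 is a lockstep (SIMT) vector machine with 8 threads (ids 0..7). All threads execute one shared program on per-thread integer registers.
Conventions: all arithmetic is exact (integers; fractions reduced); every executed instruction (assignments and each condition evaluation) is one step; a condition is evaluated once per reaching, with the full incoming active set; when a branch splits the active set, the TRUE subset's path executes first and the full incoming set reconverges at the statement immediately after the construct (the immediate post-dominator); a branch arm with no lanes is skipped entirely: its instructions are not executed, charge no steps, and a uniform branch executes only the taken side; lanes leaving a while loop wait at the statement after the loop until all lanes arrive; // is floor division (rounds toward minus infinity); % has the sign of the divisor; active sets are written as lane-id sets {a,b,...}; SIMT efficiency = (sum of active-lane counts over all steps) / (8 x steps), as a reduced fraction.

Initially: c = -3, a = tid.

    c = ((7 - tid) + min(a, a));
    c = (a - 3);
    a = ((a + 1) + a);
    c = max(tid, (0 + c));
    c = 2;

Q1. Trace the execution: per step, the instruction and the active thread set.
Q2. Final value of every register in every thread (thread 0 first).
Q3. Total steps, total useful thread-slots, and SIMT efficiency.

step 0: c <- ((7 - tid) + min(a, a)) {0,1,2,3,4,5,6,7}
step 1: c <- (a - 3)                 {0,1,2,3,4,5,6,7}
step 2: a <- ((a + 1) + a)           {0,1,2,3,4,5,6,7}
step 3: c <- max(tid, (0 + c))       {0,1,2,3,4,5,6,7}
step 4: c <- 2                       {0,1,2,3,4,5,6,7}

Answer: 5 steps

c: 2,2,2,2,2,2,2,2
a: 1,3,5,7,9,11,13,15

steps = 5; useful = 40; efficiency = 40/40 = 1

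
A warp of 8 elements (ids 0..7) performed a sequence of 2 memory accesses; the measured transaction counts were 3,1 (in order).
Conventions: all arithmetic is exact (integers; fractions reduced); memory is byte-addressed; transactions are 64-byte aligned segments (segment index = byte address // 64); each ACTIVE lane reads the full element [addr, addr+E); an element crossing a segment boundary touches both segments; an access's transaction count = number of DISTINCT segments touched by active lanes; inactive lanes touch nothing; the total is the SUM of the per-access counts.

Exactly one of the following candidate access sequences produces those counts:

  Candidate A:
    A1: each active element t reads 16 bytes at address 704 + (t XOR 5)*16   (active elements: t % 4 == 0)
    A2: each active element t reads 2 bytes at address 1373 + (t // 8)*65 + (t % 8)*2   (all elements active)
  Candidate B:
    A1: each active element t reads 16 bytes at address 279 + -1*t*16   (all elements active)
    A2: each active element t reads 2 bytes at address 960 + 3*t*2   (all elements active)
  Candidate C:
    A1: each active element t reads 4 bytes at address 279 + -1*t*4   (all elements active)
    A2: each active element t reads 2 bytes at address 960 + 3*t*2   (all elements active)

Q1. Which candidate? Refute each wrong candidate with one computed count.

A: A1 gives 2 transactions, not 3
C: A1 gives 2 transactions, not 3
B: all counts match (3,1)

Answer: B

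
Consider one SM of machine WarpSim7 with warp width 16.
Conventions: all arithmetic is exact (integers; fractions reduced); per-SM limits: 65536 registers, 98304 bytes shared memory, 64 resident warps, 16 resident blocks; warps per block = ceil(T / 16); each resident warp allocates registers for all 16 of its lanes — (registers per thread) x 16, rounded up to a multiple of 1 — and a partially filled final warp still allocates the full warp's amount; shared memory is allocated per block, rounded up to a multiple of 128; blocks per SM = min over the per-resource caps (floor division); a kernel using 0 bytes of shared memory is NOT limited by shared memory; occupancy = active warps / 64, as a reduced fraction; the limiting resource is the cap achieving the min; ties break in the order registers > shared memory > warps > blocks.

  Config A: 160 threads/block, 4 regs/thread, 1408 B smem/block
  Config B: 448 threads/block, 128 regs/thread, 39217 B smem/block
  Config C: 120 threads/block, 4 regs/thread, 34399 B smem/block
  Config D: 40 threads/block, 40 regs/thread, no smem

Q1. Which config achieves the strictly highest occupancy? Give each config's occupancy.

occupancies: A 15/16, B 7/16, C 1/4, D 3/4

Answer: A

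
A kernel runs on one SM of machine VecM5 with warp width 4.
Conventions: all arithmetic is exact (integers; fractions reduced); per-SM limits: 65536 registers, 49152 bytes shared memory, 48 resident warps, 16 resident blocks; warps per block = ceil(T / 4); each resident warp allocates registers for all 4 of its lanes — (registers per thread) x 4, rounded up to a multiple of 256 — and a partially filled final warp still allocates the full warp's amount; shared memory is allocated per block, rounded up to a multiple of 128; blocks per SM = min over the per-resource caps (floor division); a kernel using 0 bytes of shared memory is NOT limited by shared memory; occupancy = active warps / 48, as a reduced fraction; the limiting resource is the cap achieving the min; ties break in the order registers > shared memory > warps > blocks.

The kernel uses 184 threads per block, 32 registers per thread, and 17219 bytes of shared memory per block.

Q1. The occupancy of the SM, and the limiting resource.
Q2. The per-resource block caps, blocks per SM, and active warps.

Answer: occupancy 23/24, limited by warps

registers: 5 blocks
shared memory: 2 blocks
warps: 1 block
blocks: 16 blocks

Answer: 1 block, 46 active warps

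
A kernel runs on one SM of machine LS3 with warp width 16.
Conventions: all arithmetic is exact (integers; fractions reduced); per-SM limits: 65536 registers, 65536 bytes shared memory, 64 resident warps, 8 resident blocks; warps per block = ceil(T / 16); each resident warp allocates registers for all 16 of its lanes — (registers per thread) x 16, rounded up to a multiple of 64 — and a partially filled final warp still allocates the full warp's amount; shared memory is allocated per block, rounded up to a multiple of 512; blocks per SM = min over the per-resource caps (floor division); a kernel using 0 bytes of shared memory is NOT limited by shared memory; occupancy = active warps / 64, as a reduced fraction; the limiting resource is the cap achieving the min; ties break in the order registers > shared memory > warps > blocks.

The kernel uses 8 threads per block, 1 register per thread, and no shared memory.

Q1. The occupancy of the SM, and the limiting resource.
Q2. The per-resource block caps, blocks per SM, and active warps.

Answer: occupancy 1/8, limited by blocks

registers: 1024 blocks
shared memory: no limit (kernel uses none)
warps: 64 blocks
blocks: 8 blocks

Answer: 8 blocks, 8 active warps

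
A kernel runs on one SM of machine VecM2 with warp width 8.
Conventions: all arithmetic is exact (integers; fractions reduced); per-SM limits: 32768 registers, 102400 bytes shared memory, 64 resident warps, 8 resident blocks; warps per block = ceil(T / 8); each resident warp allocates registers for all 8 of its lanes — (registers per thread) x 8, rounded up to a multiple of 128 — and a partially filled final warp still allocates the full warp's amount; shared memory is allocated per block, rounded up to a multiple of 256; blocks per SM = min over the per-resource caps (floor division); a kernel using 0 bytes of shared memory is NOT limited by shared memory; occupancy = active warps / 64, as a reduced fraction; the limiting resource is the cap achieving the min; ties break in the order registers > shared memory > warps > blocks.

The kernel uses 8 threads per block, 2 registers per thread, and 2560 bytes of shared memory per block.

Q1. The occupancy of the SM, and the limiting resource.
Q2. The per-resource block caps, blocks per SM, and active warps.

Answer: occupancy 1/8, limited by blocks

registers: 256 blocks
shared memory: 40 blocks
warps: 64 blocks
blocks: 8 blocks

Answer: 8 blocks, 8 active warps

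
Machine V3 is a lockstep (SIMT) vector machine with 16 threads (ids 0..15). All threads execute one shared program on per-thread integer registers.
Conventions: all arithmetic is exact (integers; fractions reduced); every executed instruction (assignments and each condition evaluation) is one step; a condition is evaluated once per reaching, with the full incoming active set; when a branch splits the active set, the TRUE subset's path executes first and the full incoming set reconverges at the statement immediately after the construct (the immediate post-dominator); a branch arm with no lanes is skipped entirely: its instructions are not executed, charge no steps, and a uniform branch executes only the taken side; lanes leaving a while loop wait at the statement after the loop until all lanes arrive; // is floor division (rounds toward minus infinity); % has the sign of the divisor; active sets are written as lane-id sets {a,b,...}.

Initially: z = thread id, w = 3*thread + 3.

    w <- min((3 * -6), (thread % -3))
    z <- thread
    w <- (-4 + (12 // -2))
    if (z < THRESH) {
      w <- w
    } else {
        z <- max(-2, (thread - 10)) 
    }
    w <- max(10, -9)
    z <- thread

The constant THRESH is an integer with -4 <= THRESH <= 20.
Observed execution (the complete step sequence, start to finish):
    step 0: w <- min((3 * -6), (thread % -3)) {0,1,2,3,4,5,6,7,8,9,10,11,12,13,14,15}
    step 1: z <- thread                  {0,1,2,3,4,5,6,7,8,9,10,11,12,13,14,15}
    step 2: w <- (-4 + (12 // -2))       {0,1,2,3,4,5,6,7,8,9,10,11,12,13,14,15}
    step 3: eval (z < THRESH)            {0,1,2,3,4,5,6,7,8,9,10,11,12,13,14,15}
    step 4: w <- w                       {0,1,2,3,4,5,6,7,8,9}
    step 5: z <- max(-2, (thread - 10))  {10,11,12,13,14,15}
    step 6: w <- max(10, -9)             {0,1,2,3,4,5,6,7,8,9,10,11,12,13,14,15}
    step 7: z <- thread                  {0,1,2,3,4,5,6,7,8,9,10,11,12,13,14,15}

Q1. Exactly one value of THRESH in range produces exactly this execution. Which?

Answer: THRESH = 10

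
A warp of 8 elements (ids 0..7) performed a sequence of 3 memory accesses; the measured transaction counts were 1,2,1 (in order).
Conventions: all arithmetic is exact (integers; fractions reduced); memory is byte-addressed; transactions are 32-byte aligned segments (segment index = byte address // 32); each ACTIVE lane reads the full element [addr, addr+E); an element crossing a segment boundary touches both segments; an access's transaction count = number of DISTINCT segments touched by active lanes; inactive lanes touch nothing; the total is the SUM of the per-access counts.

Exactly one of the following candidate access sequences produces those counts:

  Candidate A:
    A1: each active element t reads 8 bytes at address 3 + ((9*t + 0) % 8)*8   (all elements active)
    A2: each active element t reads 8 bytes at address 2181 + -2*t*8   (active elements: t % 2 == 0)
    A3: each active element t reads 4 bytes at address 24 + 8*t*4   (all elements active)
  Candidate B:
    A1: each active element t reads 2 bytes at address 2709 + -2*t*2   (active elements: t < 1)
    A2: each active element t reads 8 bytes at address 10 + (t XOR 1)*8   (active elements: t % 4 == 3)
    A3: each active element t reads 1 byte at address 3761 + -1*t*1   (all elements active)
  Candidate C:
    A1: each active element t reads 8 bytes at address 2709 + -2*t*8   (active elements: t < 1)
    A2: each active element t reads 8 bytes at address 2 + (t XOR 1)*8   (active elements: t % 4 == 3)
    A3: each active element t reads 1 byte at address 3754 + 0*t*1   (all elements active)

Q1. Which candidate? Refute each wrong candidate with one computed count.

A: A1 gives 3 transactions, not 1
B: A2 gives 3 transactions, not 2
C: all counts match (1,2,1)

Answer: C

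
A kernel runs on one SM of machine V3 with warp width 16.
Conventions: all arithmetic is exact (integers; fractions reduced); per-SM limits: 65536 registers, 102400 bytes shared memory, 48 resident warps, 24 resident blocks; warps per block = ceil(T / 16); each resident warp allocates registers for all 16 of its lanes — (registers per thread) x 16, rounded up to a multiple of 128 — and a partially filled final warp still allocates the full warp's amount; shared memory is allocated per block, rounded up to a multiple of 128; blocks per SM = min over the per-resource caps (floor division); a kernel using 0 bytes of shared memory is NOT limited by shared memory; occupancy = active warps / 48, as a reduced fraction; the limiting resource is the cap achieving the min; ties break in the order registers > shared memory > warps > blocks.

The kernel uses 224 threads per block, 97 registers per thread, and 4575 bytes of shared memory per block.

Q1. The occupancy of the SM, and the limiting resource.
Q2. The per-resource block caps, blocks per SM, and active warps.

Answer: occupancy 7/12, limited by registers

registers: 2 blocks
shared memory: 22 blocks
warps: 3 blocks
blocks: 24 blocks

Answer: 2 blocks, 28 active warps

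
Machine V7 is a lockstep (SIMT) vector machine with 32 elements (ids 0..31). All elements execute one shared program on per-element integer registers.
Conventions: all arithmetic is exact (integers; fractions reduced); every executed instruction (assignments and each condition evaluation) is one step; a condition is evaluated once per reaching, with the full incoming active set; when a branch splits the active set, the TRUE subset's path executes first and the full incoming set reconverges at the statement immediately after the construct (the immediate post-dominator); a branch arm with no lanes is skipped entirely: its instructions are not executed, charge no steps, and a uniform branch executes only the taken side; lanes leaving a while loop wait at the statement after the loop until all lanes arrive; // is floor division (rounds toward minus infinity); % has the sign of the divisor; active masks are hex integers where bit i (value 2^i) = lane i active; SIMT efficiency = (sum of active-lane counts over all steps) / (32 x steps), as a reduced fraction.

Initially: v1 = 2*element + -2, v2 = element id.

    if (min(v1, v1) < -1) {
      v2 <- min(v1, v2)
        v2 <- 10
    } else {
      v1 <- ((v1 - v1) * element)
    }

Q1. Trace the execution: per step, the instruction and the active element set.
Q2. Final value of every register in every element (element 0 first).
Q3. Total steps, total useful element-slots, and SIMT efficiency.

step 0: eval (min(v1, v1) < -1)      0xffffffff
step 1: v2 <- min(v1, v2)            0x00000001
step 2: v2 <- 10                     0x00000001
step 3: v1 <- ((v1 - v1) * element)  0xfffffffe

Answer: 4 steps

v1: -2,0,0,0,0,0,0,0,0,0,0,0,0,0,0,0,0,0,0,0,0,0,0,0,0,0,0,0,0,0,0,0
v2: 10,1,2,3,4,5,6,7,8,9,10,11,12,13,14,15,16,17,18,19,20,21,22,23,24,25,26,27,28,29,30,31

steps = 4; useful = 65; efficiency = 65/128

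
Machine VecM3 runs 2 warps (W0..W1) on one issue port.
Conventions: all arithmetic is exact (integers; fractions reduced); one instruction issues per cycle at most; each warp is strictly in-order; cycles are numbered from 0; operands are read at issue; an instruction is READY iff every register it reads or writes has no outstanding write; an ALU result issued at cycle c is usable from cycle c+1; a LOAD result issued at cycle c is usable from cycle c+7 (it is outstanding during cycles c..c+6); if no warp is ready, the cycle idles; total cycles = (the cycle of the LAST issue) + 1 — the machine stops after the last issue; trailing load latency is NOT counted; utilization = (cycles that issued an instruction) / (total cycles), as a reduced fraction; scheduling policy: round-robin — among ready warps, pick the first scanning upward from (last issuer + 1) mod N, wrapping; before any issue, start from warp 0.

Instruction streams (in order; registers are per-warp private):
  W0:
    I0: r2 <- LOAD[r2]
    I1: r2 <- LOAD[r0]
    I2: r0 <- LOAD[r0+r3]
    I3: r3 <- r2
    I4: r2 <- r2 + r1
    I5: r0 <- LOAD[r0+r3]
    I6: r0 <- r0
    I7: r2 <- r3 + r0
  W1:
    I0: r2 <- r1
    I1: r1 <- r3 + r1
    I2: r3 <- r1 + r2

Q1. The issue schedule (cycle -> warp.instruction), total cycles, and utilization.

cycle 0: W0.I0
cycle 1: W1.I0
cycle 2: W1.I1
cycle 3: W1.I2
cycle 4: idle
cycle 5: idle
cycle 6: idle
cycle 7: W0.I1
cycle 8: W0.I2
cycle 9: idle
cycle 10: idle
cycle 11: idle
cycle 12: idle
cycle 13: idle
cycle 14: W0.I3
cycle 15: W0.I4
cycle 16: W0.I5
cycle 17: idle
cycle 18: idle
cycle 19: idle
cycle 20: idle
cycle 21: idle
cycle 22: idle
cycle 23: W0.I6
cycle 24: W0.I7

Answer: 25 cycles, utilization 11/25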